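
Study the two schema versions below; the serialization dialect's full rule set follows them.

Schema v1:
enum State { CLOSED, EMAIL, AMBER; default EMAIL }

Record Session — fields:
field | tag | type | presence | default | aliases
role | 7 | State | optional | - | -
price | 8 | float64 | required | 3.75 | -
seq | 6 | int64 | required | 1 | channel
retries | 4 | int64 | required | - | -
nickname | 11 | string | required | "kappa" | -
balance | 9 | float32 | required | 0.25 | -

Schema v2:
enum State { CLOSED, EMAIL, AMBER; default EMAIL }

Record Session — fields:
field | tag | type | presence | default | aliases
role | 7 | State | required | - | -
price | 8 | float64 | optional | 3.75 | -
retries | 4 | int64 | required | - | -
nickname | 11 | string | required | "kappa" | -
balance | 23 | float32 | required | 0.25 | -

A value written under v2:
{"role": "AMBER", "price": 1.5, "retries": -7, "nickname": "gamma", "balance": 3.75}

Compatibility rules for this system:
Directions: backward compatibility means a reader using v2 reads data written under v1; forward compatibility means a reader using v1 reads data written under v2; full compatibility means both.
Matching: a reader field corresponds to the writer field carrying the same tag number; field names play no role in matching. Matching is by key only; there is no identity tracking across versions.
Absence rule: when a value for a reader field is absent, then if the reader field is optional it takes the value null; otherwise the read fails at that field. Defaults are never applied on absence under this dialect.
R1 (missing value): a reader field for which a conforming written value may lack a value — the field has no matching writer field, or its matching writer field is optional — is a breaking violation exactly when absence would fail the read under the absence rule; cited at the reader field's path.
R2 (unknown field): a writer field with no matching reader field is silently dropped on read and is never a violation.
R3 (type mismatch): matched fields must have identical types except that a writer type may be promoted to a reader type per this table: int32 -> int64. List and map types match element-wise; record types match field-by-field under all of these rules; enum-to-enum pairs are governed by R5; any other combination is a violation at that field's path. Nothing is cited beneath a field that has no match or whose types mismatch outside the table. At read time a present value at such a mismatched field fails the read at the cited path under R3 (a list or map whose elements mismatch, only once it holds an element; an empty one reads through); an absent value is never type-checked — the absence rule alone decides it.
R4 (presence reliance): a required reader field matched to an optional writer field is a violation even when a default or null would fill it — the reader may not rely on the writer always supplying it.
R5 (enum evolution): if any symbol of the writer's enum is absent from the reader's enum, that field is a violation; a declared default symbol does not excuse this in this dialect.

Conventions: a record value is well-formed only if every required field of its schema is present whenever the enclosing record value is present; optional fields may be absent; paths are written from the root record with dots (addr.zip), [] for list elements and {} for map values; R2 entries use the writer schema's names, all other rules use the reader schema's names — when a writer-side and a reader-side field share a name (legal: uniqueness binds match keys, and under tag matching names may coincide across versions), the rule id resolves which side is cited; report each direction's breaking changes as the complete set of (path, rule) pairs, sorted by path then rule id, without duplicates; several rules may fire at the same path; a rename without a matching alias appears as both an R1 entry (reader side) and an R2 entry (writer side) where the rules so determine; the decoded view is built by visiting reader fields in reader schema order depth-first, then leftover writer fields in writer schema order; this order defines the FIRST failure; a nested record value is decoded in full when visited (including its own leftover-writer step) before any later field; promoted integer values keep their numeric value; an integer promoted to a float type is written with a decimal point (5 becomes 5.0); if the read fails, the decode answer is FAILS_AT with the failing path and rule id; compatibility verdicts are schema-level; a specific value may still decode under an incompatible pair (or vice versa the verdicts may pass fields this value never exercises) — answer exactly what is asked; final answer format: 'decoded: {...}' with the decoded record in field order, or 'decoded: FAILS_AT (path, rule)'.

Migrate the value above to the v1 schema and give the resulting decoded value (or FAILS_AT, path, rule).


the writer's type comes first in each Session pair
decode (reader v1):
  role := "AMBER"
  price := 1.5
  read fails at seq under R1 (no fill)
  => FAILS_AT (seq, R1)
the rest of the Session diff is inert for this question:
  field balance in record Session: tag 9 changed to 23 -> shifts the Session verdicts, not this decode
  field role in record Session: optional changed to required -> shifts the Session verdicts, not this decode
  field price in record Session: required changed to optional -> shifts the Session verdicts, not this decode

decoded: FAILS_AT (seq, R1)


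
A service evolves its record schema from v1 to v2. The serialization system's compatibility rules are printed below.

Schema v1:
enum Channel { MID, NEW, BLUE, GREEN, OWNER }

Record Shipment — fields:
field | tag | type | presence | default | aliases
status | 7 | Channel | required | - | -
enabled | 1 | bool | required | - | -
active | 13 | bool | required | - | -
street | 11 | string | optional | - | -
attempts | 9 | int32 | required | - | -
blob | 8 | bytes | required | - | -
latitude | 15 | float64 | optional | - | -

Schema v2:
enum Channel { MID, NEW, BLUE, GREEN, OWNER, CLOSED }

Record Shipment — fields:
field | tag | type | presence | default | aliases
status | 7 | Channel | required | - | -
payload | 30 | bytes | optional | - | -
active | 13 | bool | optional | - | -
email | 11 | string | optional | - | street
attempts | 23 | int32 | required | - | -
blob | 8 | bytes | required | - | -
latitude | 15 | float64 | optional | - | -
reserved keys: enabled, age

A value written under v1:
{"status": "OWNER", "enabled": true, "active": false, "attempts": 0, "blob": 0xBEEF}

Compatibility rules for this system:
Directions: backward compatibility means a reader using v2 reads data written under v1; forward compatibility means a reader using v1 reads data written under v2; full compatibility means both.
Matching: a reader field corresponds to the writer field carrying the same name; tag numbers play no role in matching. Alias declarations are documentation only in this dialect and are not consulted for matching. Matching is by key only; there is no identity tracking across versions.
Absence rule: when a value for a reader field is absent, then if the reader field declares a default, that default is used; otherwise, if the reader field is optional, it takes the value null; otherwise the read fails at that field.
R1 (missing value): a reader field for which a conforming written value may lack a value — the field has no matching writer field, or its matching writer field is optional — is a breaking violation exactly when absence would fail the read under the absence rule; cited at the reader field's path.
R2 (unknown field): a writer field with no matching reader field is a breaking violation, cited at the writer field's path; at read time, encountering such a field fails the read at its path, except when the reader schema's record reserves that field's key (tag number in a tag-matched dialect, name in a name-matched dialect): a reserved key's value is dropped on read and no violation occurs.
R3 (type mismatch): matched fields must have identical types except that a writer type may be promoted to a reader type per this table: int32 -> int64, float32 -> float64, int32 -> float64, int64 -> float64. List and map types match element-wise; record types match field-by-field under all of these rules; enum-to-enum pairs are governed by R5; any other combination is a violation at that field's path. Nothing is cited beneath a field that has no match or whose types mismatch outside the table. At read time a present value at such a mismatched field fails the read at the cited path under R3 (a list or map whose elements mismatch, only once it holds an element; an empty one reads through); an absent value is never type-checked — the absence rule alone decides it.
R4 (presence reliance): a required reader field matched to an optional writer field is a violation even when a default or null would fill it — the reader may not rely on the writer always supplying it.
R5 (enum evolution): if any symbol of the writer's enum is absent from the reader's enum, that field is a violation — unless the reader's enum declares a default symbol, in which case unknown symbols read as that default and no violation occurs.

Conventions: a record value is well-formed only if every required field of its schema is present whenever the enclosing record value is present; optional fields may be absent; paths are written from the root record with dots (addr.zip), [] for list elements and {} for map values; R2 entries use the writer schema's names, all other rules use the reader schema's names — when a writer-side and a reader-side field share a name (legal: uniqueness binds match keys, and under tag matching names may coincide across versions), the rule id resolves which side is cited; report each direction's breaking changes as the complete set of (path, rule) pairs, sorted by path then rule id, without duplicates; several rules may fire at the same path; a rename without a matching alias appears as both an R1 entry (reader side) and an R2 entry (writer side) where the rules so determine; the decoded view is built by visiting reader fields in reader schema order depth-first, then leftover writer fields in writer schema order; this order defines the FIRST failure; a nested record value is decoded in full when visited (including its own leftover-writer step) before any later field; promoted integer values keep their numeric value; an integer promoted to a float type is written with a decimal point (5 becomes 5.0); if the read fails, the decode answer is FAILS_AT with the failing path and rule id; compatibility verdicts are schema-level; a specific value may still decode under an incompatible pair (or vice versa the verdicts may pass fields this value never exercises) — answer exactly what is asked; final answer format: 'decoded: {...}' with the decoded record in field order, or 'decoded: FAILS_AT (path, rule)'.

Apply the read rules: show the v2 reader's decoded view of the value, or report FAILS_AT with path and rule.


decoded: {"status": "OWNER", "payload": null, "active": false, "email": null, "attempts": 0, "blob": 0xBEEF, "latitude": null}

each type pair in Shipment: writer, then reader
decoding the Shipment value with the v2 reader:
  status := "OWNER"
  payload := null (not supplied -> null)
  active := false
  email := null (not supplied -> null)
  attempts := 0
  blob := 0xBEEF
  latitude := null (not supplied -> null)
  writer enabled: reserved -> dropped
  => decoded: {"status": "OWNER", "payload": null, "active": false, "email": null, "attempts": 0, "blob": 0xBEEF, "latitude": null}
ruling out the remaining Shipment differences:
  enum Channel (field status in record Shipment): symbol CLOSED added -> matters for Shipment compatibility verdicts, not for this value's decode
  field active in record Shipment: required changed to optional -> matters for Shipment compatibility verdicts, not for this value's decode
  field attempts in record Shipment: tag 9 changed to 23 -> triggers nothing under the printed rules; the Shipment answer is the same either way


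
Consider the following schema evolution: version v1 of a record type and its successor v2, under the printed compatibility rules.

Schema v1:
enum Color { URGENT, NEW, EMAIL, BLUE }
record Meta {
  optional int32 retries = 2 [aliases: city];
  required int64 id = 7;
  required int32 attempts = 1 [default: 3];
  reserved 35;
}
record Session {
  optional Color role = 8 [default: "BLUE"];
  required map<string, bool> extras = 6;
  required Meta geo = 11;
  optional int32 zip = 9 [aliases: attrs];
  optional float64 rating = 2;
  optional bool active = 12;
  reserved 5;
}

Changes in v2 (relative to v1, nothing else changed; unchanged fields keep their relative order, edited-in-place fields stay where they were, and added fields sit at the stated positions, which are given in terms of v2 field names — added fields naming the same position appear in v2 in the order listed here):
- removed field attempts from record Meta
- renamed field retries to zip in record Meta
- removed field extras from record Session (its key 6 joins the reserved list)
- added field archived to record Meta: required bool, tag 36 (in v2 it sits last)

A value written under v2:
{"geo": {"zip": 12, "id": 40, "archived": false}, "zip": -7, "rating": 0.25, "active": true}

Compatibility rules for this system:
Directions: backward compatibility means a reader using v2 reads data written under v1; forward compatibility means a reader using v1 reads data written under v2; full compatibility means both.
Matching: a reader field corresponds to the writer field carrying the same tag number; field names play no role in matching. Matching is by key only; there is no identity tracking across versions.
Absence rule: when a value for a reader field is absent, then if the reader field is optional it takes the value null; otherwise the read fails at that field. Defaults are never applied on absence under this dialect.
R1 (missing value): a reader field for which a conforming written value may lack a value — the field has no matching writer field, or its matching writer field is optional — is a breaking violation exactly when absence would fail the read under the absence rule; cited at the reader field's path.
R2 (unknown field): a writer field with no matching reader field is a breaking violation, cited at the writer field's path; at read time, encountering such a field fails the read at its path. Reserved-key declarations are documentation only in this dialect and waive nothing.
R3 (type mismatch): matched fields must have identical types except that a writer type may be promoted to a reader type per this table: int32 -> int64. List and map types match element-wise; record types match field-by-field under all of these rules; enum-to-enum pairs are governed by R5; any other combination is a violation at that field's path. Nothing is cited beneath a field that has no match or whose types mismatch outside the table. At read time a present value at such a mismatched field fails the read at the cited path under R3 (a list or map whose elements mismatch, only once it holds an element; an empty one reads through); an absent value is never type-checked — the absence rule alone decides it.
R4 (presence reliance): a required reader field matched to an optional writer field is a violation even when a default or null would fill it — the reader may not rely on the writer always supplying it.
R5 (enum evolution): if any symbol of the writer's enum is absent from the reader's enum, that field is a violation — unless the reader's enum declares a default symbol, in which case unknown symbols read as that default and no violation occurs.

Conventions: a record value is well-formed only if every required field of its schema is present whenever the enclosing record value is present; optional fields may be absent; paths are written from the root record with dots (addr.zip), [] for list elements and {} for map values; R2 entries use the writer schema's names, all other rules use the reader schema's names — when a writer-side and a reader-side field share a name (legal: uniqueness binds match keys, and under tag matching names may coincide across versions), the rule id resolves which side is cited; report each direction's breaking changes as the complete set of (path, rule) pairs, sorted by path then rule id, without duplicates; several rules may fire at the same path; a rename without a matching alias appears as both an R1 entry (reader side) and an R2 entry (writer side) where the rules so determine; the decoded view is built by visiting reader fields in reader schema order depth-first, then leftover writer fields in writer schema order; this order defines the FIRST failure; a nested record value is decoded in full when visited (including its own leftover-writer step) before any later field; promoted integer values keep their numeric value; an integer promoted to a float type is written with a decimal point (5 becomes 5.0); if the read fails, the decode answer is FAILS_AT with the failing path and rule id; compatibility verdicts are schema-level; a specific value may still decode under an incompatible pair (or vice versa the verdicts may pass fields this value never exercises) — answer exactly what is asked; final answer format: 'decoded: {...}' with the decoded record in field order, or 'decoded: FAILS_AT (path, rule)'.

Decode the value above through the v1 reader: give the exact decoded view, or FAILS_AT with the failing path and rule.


in Session below, arrows point writer -> reader
migrating the Session value to v1:
  role := null (missing; optional => null)
  read fails at extras under R1 (no fill)
  => FAILS_AT (extras, R1)
ruling out the remaining Session differences:
  removed field attempts from record Meta -> schema-level compatibility only; this Session value's decode is unchanged
  renamed field retries to zip in record Meta -> fires no rule on Session under this dialect and leaves the result unchanged
  added field archived to record Meta: required bool, tag 36 (in v2 it sits last) -> schema-level compatibility only; this Session value's decode is unchanged

decoded: FAILS_AT (extras, R1)


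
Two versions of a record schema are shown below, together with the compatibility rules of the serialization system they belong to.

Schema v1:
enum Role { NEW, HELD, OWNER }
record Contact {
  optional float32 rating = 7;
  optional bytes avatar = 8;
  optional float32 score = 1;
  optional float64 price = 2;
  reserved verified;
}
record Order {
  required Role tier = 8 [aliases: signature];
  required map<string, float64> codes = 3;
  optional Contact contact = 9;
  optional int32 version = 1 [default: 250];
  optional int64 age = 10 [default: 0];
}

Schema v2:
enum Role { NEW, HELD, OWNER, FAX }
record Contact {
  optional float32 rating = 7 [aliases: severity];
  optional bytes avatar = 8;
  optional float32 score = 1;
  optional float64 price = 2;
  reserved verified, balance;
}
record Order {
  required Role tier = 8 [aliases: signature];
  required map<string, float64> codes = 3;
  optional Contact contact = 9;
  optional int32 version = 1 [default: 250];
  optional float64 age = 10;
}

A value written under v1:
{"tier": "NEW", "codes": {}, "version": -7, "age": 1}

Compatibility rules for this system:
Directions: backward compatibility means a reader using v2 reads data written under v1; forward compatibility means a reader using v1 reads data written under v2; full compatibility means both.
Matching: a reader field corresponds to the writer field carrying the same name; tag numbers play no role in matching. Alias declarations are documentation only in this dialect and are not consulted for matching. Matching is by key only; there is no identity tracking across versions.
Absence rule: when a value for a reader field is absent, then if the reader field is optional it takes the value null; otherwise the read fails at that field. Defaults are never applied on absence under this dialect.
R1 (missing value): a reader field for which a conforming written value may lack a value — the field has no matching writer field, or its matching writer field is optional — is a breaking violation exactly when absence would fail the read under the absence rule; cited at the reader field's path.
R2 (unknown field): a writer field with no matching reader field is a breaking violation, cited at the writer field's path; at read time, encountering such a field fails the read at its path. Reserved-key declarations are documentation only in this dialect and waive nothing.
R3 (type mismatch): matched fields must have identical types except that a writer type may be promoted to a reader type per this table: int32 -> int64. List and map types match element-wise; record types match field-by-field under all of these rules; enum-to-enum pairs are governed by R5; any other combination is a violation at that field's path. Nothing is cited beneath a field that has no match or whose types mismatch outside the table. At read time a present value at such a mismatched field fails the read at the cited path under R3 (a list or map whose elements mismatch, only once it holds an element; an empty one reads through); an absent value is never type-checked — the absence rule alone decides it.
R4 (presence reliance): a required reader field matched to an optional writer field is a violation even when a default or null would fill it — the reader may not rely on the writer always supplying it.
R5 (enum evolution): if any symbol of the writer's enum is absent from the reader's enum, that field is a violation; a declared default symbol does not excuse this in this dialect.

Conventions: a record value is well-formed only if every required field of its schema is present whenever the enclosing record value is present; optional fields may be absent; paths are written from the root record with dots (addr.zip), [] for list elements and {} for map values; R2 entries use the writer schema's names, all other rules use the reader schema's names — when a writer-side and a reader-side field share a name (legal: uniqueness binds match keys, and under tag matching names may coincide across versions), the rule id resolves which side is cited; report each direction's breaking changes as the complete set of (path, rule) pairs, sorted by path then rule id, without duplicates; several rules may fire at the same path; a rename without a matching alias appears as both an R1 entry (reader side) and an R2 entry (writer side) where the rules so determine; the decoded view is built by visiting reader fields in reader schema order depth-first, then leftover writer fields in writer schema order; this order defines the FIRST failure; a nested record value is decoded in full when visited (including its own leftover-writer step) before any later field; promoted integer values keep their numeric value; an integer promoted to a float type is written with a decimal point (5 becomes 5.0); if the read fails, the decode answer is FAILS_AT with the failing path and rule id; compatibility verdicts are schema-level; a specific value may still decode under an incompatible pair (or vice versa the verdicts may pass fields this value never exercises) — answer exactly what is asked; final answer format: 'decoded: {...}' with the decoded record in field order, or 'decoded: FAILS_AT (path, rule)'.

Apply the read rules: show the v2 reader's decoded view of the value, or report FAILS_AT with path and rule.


in Order below, arrows point writer -> reader
decoding the Order value with the v2 reader:
  tier := "NEW"
  codes := {}
  contact := null (not supplied -> null)
  version := -7
  read fails at age under R3
  => FAILS_AT (age, R3)
checking off the Order differences that do not matter here:
  enum Role (field tier in record Order): symbol FAX added -> schema-level compatibility only; this Order value's decode is unchanged

decoded: FAILS_AT (age, R3)


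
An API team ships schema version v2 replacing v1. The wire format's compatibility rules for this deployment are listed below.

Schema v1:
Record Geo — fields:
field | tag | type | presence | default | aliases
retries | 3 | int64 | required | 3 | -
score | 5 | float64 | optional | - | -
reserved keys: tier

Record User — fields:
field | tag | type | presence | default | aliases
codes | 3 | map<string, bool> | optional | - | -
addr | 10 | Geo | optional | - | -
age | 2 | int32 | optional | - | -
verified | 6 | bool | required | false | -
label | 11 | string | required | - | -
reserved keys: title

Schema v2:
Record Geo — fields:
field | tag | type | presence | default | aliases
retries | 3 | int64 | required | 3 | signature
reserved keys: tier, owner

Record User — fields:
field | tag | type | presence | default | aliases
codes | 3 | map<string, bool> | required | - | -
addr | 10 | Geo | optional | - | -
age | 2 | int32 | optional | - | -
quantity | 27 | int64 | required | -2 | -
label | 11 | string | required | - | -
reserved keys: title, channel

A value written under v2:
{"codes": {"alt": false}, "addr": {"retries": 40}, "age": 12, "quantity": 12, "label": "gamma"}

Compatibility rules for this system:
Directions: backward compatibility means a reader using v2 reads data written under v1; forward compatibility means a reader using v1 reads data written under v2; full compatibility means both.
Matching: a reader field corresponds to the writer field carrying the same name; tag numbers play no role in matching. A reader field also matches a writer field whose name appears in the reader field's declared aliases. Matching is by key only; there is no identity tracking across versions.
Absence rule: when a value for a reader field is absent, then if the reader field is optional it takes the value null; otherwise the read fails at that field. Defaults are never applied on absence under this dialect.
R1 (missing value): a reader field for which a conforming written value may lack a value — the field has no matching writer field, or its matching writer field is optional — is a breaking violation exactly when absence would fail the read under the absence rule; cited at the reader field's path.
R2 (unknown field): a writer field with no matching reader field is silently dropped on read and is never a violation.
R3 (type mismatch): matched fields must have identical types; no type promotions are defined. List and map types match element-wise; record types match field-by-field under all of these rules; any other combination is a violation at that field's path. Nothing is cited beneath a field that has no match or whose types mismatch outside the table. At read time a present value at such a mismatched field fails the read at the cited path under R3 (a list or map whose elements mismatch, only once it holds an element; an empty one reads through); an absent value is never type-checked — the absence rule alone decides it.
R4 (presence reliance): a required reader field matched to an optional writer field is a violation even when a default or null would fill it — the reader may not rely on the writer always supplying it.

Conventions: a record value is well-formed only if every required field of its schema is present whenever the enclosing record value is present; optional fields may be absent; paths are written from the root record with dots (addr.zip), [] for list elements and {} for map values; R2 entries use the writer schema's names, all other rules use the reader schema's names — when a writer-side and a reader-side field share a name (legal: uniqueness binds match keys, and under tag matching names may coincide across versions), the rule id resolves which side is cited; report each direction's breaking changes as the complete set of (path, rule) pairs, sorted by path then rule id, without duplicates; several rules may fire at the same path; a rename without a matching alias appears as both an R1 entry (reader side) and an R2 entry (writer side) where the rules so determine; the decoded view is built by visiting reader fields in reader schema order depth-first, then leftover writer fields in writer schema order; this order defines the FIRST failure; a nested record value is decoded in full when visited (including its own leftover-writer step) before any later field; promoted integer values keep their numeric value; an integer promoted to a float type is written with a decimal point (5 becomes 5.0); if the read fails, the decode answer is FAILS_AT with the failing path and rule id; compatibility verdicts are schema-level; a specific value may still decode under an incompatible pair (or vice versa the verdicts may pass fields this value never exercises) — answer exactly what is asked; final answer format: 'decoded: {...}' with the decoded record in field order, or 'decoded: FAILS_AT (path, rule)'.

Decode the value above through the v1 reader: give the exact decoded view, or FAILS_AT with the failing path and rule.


decoded: FAILS_AT (verified, R1)

each type pair in User: writer, then reader
decode walk for User under reader schema v1:
  codes := {"alt": false}
  addr.retries := 40
  addr.score := null (absent, optional -> null)
  age := 12
  read fails at verified under R1 (no fill)
  => FAILS_AT (verified, R1)
the rest of the User diff is inert for this question:
  removed field score from record Geo -> no rule fires on it and the decoded User view is identical with or without it
  field codes in record User: optional changed to required -> a verdict-level change on User — the shown value reads the same
  added field quantity to record User: required int64, tag 27, default -2 (in v2 it sits immediately before label) -> a verdict-level change on User — the shown value reads the same


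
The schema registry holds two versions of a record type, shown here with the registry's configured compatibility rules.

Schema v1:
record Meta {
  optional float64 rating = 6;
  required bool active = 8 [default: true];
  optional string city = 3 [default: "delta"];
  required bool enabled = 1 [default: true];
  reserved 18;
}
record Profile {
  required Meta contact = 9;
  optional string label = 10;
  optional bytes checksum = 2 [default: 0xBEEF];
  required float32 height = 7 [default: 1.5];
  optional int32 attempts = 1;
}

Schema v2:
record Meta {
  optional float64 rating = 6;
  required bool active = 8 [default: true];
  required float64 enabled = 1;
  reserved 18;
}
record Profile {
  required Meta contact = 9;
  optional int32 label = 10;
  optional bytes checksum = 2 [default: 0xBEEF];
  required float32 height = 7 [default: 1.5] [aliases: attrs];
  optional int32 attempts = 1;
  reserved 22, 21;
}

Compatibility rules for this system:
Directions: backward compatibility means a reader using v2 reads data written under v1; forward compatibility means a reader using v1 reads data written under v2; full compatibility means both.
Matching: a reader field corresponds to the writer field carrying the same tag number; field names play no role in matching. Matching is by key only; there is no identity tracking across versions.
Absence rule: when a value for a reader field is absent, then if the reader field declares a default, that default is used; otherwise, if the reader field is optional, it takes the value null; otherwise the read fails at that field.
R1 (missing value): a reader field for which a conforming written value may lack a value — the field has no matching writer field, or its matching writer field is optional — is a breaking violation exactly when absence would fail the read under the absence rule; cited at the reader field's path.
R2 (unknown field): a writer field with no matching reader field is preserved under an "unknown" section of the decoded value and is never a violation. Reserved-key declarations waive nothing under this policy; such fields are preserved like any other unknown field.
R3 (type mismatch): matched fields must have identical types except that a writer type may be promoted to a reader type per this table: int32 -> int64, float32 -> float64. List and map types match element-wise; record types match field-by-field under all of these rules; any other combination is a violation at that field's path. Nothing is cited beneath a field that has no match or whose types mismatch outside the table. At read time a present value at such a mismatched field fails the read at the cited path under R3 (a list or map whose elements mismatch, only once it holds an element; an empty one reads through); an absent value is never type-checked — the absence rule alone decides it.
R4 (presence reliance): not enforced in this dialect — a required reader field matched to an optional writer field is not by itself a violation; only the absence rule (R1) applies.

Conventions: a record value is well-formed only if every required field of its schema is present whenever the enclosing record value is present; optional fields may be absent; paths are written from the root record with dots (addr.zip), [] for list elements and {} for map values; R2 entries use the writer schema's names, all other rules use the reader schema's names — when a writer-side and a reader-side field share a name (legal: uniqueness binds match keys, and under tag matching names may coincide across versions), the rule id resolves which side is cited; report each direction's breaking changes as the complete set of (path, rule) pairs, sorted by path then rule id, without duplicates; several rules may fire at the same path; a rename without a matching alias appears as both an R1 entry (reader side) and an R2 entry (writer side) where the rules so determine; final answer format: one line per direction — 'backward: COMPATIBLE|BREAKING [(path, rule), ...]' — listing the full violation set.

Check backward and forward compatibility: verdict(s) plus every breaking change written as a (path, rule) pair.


backward: BREAKING [(contact.enabled, R3), (label, R3)]; forward: BREAKING [(contact.enabled, R3), (label, R3)]

arrows below run writer -> reader for Profile
backward pass over Profile, reader schema v2, writer schema v1:
  writer required, Meta -> Meta: reader contact maps from writer contact
  writer optional, string -> int32: reader label maps from writer label
  writer optional, bytes -> bytes: reader checksum maps from writer checksum
  writer required, float32 -> float32: reader height maps from writer height
  writer optional, int32 -> int32: reader attempts maps from writer attempts
  writer optional, float64 -> float64: reader contact.rating maps from writer contact.rating
  writer required, bool -> bool: reader contact.active maps from writer contact.active
  writer required, bool -> float64: reader contact.enabled maps from writer contact.enabled
  contact.city (writer side), unknown to reader
  R3 fires at contact.enabled
  R3 fires at label
  backward on Profile therefore BREAKING (2)
forward pass over Profile, reader schema v1, writer schema v2:
  writer required, Meta -> Meta: reader contact maps from writer contact
  writer optional, int32 -> string: reader label maps from writer label
  writer optional, bytes -> bytes: reader checksum maps from writer checksum
  writer required, float32 -> float32: reader height maps from writer height
  writer optional, int32 -> int32: reader attempts maps from writer attempts
  writer optional, float64 -> float64: reader contact.rating maps from writer contact.rating
  writer required, bool -> bool: reader contact.active maps from writer contact.active
  contact.city: no writer match
  writer required, float64 -> bool: reader contact.enabled maps from writer contact.enabled
  R3 fires at contact.enabled
  R3 fires at label
  forward on Profile therefore BREAKING (2)


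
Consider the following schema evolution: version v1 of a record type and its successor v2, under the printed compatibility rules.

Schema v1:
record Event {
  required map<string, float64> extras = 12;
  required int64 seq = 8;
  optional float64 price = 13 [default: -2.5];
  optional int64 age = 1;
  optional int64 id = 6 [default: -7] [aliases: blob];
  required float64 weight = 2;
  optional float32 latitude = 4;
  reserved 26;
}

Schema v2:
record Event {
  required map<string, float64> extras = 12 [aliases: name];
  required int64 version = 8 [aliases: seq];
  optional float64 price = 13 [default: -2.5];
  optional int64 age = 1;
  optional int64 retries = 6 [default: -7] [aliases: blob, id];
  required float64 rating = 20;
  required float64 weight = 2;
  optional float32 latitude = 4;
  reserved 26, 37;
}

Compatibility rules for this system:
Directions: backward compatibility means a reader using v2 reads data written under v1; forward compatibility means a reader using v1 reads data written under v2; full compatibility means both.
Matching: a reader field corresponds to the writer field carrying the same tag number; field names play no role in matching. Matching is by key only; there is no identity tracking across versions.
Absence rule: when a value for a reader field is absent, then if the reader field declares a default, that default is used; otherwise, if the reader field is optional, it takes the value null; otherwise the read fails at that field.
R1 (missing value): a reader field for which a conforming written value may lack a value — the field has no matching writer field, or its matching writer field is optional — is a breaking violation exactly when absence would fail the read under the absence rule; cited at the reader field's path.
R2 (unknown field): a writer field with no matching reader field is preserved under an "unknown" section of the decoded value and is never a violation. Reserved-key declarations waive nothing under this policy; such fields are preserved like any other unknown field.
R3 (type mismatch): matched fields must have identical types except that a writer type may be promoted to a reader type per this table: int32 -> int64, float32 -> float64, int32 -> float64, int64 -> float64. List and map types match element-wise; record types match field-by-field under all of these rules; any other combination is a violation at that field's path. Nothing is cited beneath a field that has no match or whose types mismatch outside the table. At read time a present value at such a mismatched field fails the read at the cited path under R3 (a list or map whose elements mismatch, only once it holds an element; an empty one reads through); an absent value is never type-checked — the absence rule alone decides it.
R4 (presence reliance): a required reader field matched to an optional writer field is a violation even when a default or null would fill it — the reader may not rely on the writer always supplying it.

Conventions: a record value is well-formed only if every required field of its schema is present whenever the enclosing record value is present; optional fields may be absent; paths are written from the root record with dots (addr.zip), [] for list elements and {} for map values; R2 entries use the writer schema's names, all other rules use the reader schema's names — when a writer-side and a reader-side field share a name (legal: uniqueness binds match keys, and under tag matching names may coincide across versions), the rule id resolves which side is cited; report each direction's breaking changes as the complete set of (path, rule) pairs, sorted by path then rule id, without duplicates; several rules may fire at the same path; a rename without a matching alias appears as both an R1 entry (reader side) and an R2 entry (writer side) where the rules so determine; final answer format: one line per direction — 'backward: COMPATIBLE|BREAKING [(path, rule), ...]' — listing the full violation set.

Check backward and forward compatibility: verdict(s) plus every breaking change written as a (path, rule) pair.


the writer's type comes first in each Event pair
backward pass over Event, reader schema v2, writer schema v1:
  writer required, map<string, float64> -> map<string, float64>: reader extras maps from writer extras
  writer required, int64 -> int64: reader version maps from writer seq
  writer optional, float64 -> float64: reader price maps from writer price
  writer optional, int64 -> int64: reader age maps from writer age
  writer optional, int64 -> int64: reader retries maps from writer id
  rating has no writer counterpart
  writer required, float64 -> float64: reader weight maps from writer weight
  writer optional, float32 -> float32: reader latitude maps from writer latitude
  rule R1 violated at rating
  backward on Event therefore BREAKING (1)
forward pass over Event, reader schema v1, writer schema v2:
  writer required, map<string, float64> -> map<string, float64>: reader extras maps from writer extras
  writer required, int64 -> int64: reader seq maps from writer version
  writer optional, float64 -> float64: reader price maps from writer price
  writer optional, int64 -> int64: reader age maps from writer age
  writer optional, int64 -> int64: reader id maps from writer retries
  writer required, float64 -> float64: reader weight maps from writer weight
  writer optional, float32 -> float32: reader latitude maps from writer latitude
  writer field rating has no reader counterpart
  => forward: COMPATIBLE

backward: BREAKING [(rating, R1)]; forward: COMPATIBLE []
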